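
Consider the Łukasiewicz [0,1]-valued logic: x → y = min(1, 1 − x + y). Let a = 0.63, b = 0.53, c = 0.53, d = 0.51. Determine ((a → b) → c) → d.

a → b = min(1, 1 − 0.63 + 0.53) = min(1, 0.90) = 0.90
(a → b) → c = min(1, 1 − 0.90 + 0.53) = min(1, 0.63) = 0.63
((a → b) → c) → d = min(1, 1 − 0.63 + 0.51) = min(1, 0.88) = 0.88

0.88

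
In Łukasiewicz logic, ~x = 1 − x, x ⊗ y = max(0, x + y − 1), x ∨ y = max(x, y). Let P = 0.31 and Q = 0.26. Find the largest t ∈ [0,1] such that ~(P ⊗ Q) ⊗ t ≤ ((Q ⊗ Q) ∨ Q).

P ⊗ Q = max(0, 0.31 + 0.26 − 1) = max(0, -0.43) = 0.00
~(P ⊗ Q) = 1 − 0.00 = 1.00
So the left factor is ~(P ⊗ Q) = 1.00.
Q ⊗ Q = max(0, 0.26 + 0.26 − 1) = max(0, -0.48) = 0.00
(Q ⊗ Q) ∨ Q = max(0.00, 0.26) = 0.26
So the right-hand bound is (Q ⊗ Q) ∨ Q = 0.26.
The residuum of the Łukasiewicz t-norm gives the supremum: min(1, 1 − 1.00 + 0.26).
1 − 1.00 + 0.26 = 0.26, so t = min(1, 0.26) = 0.26.
Check: 1.00 ⊗ 0.26 = max(0, 0.26) = 0.26 ≤ 0.26.

0.26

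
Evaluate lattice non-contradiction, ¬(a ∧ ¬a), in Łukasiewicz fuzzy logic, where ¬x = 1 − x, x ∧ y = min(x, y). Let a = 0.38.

0.62

¬a = 1 − 0.38 = 0.62
a ∧ ¬a = min(0.38, 0.62) = 0.38
¬(a ∧ ¬a) = 1 − 0.38 = 0.62
(The value 0.62 < 1 shows this instance is not satisfied; not a Ł∞-tautology — its value is 1 − min(a, 1−a).)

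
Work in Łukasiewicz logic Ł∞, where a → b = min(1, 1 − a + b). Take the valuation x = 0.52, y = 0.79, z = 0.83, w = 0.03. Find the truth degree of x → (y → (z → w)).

0.89

z → w = min(1, 1 − 0.83 + 0.03) = min(1, 0.20) = 0.20
y → (z → w) = min(1, 1 − 0.79 + 0.20) = min(1, 0.41) = 0.41
x → (y → (z → w)) = min(1, 1 − 0.52 + 0.41) = min(1, 0.89) = 0.89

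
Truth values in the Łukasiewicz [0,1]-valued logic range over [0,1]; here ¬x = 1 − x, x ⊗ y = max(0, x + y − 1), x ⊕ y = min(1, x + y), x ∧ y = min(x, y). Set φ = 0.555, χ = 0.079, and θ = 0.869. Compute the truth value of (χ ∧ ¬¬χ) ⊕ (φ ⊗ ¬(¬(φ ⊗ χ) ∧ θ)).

¬χ = 1 − 0.079 = 0.921
¬¬χ = 1 − 0.921 = 0.079
χ ∧ ¬¬χ = min(0.079, 0.079) = 0.079
φ ⊗ χ = max(0, 0.555 + 0.079 − 1) = max(0, -0.366) = 0.000
¬(φ ⊗ χ) = 1 − 0.000 = 1.000
¬(φ ⊗ χ) ∧ θ = min(1.000, 0.869) = 0.869
¬(¬(φ ⊗ χ) ∧ θ) = 1 − 0.869 = 0.131
φ ⊗ ¬(¬(φ ⊗ χ) ∧ θ) = max(0, 0.555 + 0.131 − 1) = max(0, -0.314) = 0.000
(χ ∧ ¬¬χ) ⊕ (φ ⊗ ¬(¬(φ ⊗ χ) ∧ θ)) = min(1, 0.079 + 0.000) = min(1, 0.079) = 0.079

0.079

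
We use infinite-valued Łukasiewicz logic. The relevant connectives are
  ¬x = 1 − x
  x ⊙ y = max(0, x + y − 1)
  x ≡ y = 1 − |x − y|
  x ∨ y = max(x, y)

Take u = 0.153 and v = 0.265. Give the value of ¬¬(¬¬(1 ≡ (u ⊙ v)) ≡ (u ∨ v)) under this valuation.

u ⊙ v = max(0, 0.153 + 0.265 − 1) = max(0, -0.582) = 0.000
1 ≡ (u ⊙ v) = 1 − |1.000 − 0.000| = 1 − 1.000 = 0.000
¬(1 ≡ (u ⊙ v)) = 1 − 0.000 = 1.000
¬¬(1 ≡ (u ⊙ v)) = 1 − 1.000 = 0.000
u ∨ v = max(0.153, 0.265) = 0.265
¬¬(1 ≡ (u ⊙ v)) ≡ (u ∨ v) = 1 − |0.000 − 0.265| = 1 − 0.265 = 0.735
¬(¬¬(1 ≡ (u ⊙ v)) ≡ (u ∨ v)) = 1 − 0.735 = 0.265
¬¬(¬¬(1 ≡ (u ⊙ v)) ≡ (u ∨ v)) = 1 − 0.265 = 0.735

0.735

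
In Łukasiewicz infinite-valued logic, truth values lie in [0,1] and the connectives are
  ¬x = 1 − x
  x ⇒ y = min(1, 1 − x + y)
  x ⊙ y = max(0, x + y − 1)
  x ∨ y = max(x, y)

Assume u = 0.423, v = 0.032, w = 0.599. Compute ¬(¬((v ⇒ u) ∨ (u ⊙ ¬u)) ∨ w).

v ⇒ u = min(1, 1 − 0.032 + 0.423) = min(1, 1.391) = 1.000
¬u = 1 − 0.423 = 0.577
u ⊙ ¬u = max(0, 0.423 + 0.577 − 1) = max(0, 0.000) = 0.000
(v ⇒ u) ∨ (u ⊙ ¬u) = max(1.000, 0.000) = 1.000
¬((v ⇒ u) ∨ (u ⊙ ¬u)) = 1 − 1.000 = 0.000
¬((v ⇒ u) ∨ (u ⊙ ¬u)) ∨ w = max(0.000, 0.599) = 0.599
¬(¬((v ⇒ u) ∨ (u ⊙ ¬u)) ∨ w) = 1 − 0.599 = 0.401

0.401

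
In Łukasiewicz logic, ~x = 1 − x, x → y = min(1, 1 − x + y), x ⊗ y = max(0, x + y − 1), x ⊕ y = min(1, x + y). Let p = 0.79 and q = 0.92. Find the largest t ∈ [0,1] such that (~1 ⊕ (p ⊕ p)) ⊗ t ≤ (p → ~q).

~1 = 1 − 1.00 = 0.00
p ⊕ p = min(1, 0.79 + 0.79) = min(1, 1.58) = 1.00
~1 ⊕ (p ⊕ p) = min(1, 0.00 + 1.00) = min(1, 1.00) = 1.00
So the left factor is ~1 ⊕ (p ⊕ p) = 1.00.
~q = 1 − 0.92 = 0.08
p → ~q = min(1, 1 − 0.79 + 0.08) = min(1, 0.29) = 0.29
So the right-hand bound is p → ~q = 0.29.
The residuum of the Łukasiewicz t-norm gives the supremum: min(1, 1 − 1.00 + 0.29).
1 − 1.00 + 0.29 = 0.29, so t = min(1, 0.29) = 0.29.
Check: 1.00 ⊗ 0.29 = max(0, 0.29) = 0.29 ≤ 0.29.

0.29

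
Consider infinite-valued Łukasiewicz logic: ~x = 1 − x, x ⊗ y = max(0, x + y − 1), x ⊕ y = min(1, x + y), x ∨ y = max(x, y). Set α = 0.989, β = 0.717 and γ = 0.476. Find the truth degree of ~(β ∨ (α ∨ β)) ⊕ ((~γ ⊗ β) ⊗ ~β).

α ∨ β = max(0.989, 0.717) = 0.989
β ∨ (α ∨ β) = max(0.717, 0.989) = 0.989
~(β ∨ (α ∨ β)) = 1 − 0.989 = 0.011
~γ = 1 − 0.476 = 0.524
~γ ⊗ β = max(0, 0.524 + 0.717 − 1) = max(0, 0.241) = 0.241
~β = 1 − 0.717 = 0.283
(~γ ⊗ β) ⊗ ~β = max(0, 0.241 + 0.283 − 1) = max(0, -0.476) = 0.000
~(β ∨ (α ∨ β)) ⊕ ((~γ ⊗ β) ⊗ ~β) = min(1, 0.011 + 0.000) = min(1, 0.011) = 0.011

0.011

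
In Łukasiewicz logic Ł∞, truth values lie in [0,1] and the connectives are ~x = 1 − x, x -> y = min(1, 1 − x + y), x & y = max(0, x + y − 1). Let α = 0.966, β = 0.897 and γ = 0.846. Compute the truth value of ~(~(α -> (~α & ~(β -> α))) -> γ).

~α = 1 − 0.966 = 0.034
β -> α = min(1, 1 − 0.897 + 0.966) = min(1, 1.069) = 1.000
~(β -> α) = 1 − 1.000 = 0.000
~α & ~(β -> α) = max(0, 0.034 + 0.000 − 1) = max(0, -0.966) = 0.000
α -> (~α & ~(β -> α)) = min(1, 1 − 0.966 + 0.000) = min(1, 0.034) = 0.034
~(α -> (~α & ~(β -> α))) = 1 − 0.034 = 0.966
~(α -> (~α & ~(β -> α))) -> γ = min(1, 1 − 0.966 + 0.846) = min(1, 0.880) = 0.880
~(~(α -> (~α & ~(β -> α))) -> γ) = 1 − 0.880 = 0.120

0.120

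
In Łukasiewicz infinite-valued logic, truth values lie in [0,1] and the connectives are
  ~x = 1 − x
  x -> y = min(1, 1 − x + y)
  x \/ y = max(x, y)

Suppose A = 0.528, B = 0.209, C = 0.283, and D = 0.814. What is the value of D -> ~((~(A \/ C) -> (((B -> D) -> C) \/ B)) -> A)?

A \/ C = max(0.528, 0.283) = 0.528
~(A \/ C) = 1 − 0.528 = 0.472
B -> D = min(1, 1 − 0.209 + 0.814) = min(1, 1.605) = 1.000
(B -> D) -> C = min(1, 1 − 1.000 + 0.283) = min(1, 0.283) = 0.283
((B -> D) -> C) \/ B = max(0.283, 0.209) = 0.283
~(A \/ C) -> (((B -> D) -> C) \/ B) = min(1, 1 − 0.472 + 0.283) = min(1, 0.811) = 0.811
(~(A \/ C) -> (((B -> D) -> C) \/ B)) -> A = min(1, 1 − 0.811 + 0.528) = min(1, 0.717) = 0.717
~((~(A \/ C) -> (((B -> D) -> C) \/ B)) -> A) = 1 − 0.717 = 0.283
D -> ~((~(A \/ C) -> (((B -> D) -> C) \/ B)) -> A) = min(1, 1 − 0.814 + 0.283) = min(1, 0.469) = 0.469

0.469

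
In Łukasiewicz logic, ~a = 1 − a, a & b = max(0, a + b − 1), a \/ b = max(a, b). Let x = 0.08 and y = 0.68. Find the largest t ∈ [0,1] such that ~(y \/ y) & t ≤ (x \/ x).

0.76

y \/ y = max(0.68, 0.68) = 0.68
~(y \/ y) = 1 − 0.68 = 0.32
So the left factor is ~(y \/ y) = 0.32.
x \/ x = max(0.08, 0.08) = 0.08
So the right-hand bound is x \/ x = 0.08.
The residuum of the Łukasiewicz t-norm gives the supremum: min(1, 1 − 0.32 + 0.08).
1 − 0.32 + 0.08 = 0.76, so t = min(1, 0.76) = 0.76.
Check: 0.32 & 0.76 = max(0, 0.08) = 0.08 ≤ 0.08.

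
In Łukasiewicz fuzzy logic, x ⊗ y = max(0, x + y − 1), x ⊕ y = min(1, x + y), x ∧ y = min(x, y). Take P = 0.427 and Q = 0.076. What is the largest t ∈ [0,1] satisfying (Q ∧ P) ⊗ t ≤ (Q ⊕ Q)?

Q ∧ P = min(0.076, 0.427) = 0.076
So the left factor is Q ∧ P = 0.076.
Q ⊕ Q = min(1, 0.076 + 0.076) = min(1, 0.152) = 0.152
So the right-hand bound is Q ⊕ Q = 0.152.
The residuum of the Łukasiewicz t-norm gives the supremum: min(1, 1 − 0.076 + 0.152).
1 − 0.076 + 0.152 = 1.076, so t = min(1, 1.076) = 1.000.
Check: 0.076 ⊗ 1.000 = max(0, 0.076) = 0.076 ≤ 0.152.

1.000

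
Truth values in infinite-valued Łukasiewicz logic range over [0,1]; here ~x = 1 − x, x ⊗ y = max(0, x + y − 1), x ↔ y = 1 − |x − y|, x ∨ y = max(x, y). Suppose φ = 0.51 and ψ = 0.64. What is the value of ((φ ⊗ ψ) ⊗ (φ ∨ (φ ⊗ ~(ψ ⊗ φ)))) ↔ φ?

0.49

φ ⊗ ψ = max(0, 0.51 + 0.64 − 1) = max(0, 0.15) = 0.15
ψ ⊗ φ = max(0, 0.64 + 0.51 − 1) = max(0, 0.15) = 0.15
~(ψ ⊗ φ) = 1 − 0.15 = 0.85
φ ⊗ ~(ψ ⊗ φ) = max(0, 0.51 + 0.85 − 1) = max(0, 0.36) = 0.36
φ ∨ (φ ⊗ ~(ψ ⊗ φ)) = max(0.51, 0.36) = 0.51
(φ ⊗ ψ) ⊗ (φ ∨ (φ ⊗ ~(ψ ⊗ φ))) = max(0, 0.15 + 0.51 − 1) = max(0, -0.34) = 0.00
((φ ⊗ ψ) ⊗ (φ ∨ (φ ⊗ ~(ψ ⊗ φ)))) ↔ φ = 1 − |0.00 − 0.51| = 1 − 0.51 = 0.49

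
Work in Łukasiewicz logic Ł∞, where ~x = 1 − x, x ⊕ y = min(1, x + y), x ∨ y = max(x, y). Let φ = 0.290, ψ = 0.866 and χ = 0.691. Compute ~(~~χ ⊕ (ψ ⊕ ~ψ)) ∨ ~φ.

~χ = 1 − 0.691 = 0.309
~~χ = 1 − 0.309 = 0.691
~ψ = 1 − 0.866 = 0.134
ψ ⊕ ~ψ = min(1, 0.866 + 0.134) = min(1, 1.000) = 1.000
~~χ ⊕ (ψ ⊕ ~ψ) = min(1, 0.691 + 1.000) = min(1, 1.691) = 1.000
~(~~χ ⊕ (ψ ⊕ ~ψ)) = 1 − 1.000 = 0.000
~φ = 1 − 0.290 = 0.710
~(~~χ ⊕ (ψ ⊕ ~ψ)) ∨ ~φ = max(0.000, 0.710) = 0.710

0.710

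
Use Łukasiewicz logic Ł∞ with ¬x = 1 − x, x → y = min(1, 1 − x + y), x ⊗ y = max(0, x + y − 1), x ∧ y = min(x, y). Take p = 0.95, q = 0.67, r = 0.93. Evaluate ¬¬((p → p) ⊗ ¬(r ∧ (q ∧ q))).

p → p = min(1, 1 − 0.95 + 0.95) = min(1, 1.00) = 1.00
q ∧ q = min(0.67, 0.67) = 0.67
r ∧ (q ∧ q) = min(0.93, 0.67) = 0.67
¬(r ∧ (q ∧ q)) = 1 − 0.67 = 0.33
(p → p) ⊗ ¬(r ∧ (q ∧ q)) = max(0, 1.00 + 0.33 − 1) = max(0, 0.33) = 0.33
¬((p → p) ⊗ ¬(r ∧ (q ∧ q))) = 1 − 0.33 = 0.67
¬¬((p → p) ⊗ ¬(r ∧ (q ∧ q))) = 1 − 0.67 = 0.33

0.33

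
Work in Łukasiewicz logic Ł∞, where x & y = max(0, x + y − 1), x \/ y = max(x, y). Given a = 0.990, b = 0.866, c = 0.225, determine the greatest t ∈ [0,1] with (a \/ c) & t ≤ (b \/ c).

a \/ c = max(0.990, 0.225) = 0.990
So the left factor is a \/ c = 0.990.
b \/ c = max(0.866, 0.225) = 0.866
So the right-hand bound is b \/ c = 0.866.
The residuum of the Łukasiewicz t-norm gives the supremum: min(1, 1 − 0.990 + 0.866).
1 − 0.990 + 0.866 = 0.876, so t = min(1, 0.876) = 0.876.
Check: 0.990 & 0.876 = max(0, 0.866) = 0.866 ≤ 0.866.

0.876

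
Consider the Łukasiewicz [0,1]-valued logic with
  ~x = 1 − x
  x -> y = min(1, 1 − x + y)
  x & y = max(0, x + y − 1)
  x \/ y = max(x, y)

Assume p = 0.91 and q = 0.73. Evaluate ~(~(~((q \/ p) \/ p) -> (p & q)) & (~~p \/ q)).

q \/ p = max(0.73, 0.91) = 0.91
(q \/ p) \/ p = max(0.91, 0.91) = 0.91
~((q \/ p) \/ p) = 1 − 0.91 = 0.09
p & q = max(0, 0.91 + 0.73 − 1) = max(0, 0.64) = 0.64
~((q \/ p) \/ p) -> (p & q) = min(1, 1 − 0.09 + 0.64) = min(1, 1.55) = 1.00
~(~((q \/ p) \/ p) -> (p & q)) = 1 − 1.00 = 0.00
~p = 1 − 0.91 = 0.09
~~p = 1 − 0.09 = 0.91
~~p \/ q = max(0.91, 0.73) = 0.91
~(~((q \/ p) \/ p) -> (p & q)) & (~~p \/ q) = max(0, 0.00 + 0.91 − 1) = max(0, -0.09) = 0.00
~(~(~((q \/ p) \/ p) -> (p & q)) & (~~p \/ q)) = 1 − 0.00 = 1.00

1.00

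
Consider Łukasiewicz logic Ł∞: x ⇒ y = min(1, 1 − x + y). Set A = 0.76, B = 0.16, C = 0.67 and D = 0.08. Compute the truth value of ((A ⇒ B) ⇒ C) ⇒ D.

A ⇒ B = min(1, 1 − 0.76 + 0.16) = min(1, 0.40) = 0.40
(A ⇒ B) ⇒ C = min(1, 1 − 0.40 + 0.67) = min(1, 1.27) = 1.00
((A ⇒ B) ⇒ C) ⇒ D = min(1, 1 − 1.00 + 0.08) = min(1, 0.08) = 0.08

0.08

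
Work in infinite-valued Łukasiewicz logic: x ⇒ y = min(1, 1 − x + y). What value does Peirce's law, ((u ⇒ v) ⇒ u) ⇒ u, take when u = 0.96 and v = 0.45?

u ⇒ v = min(1, 1 − 0.96 + 0.45) = min(1, 0.49) = 0.49
(u ⇒ v) ⇒ u = min(1, 1 − 0.49 + 0.96) = min(1, 1.47) = 1.00
((u ⇒ v) ⇒ u) ⇒ u = min(1, 1 − 1.00 + 0.96) = min(1, 0.96) = 0.96
(The value 0.96 < 1 shows this instance is not satisfied; not a Ł∞-tautology in general.)

0.96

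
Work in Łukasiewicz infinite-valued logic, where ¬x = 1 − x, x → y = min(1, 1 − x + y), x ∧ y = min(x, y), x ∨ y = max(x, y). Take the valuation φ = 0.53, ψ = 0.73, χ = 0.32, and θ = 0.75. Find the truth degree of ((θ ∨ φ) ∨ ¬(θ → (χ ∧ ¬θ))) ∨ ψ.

θ ∨ φ = max(0.75, 0.53) = 0.75
¬θ = 1 − 0.75 = 0.25
χ ∧ ¬θ = min(0.32, 0.25) = 0.25
θ → (χ ∧ ¬θ) = min(1, 1 − 0.75 + 0.25) = min(1, 0.50) = 0.50
¬(θ → (χ ∧ ¬θ)) = 1 − 0.50 = 0.50
(θ ∨ φ) ∨ ¬(θ → (χ ∧ ¬θ)) = max(0.75, 0.50) = 0.75
((θ ∨ φ) ∨ ¬(θ → (χ ∧ ¬θ))) ∨ ψ = max(0.75, 0.73) = 0.75

0.75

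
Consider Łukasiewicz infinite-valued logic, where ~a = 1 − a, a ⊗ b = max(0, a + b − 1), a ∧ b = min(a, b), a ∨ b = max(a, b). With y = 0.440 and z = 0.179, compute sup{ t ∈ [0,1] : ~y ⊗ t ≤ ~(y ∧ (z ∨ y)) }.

~y = 1 − 0.440 = 0.560
So the left factor is ~y = 0.560.
z ∨ y = max(0.179, 0.440) = 0.440
y ∧ (z ∨ y) = min(0.440, 0.440) = 0.440
~(y ∧ (z ∨ y)) = 1 − 0.440 = 0.560
So the right-hand bound is ~(y ∧ (z ∨ y)) = 0.560.
The residuum of the Łukasiewicz t-norm gives the supremum: min(1, 1 − 0.560 + 0.560).
1 − 0.560 + 0.560 = 1.000, so t = min(1, 1.000) = 1.000.
Check: 0.560 ⊗ 1.000 = max(0, 0.560) = 0.560 ≤ 0.560.

1.000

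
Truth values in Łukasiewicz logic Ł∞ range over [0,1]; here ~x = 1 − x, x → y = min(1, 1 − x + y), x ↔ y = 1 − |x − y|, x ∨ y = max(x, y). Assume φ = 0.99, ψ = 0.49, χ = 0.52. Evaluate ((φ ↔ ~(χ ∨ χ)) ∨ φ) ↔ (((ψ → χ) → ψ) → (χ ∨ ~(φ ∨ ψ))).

0.99

χ ∨ χ = max(0.52, 0.52) = 0.52
~(χ ∨ χ) = 1 − 0.52 = 0.48
φ ↔ ~(χ ∨ χ) = 1 − |0.99 − 0.48| = 1 − 0.51 = 0.49
(φ ↔ ~(χ ∨ χ)) ∨ φ = max(0.49, 0.99) = 0.99
ψ → χ = min(1, 1 − 0.49 + 0.52) = min(1, 1.03) = 1.00
(ψ → χ) → ψ = min(1, 1 − 1.00 + 0.49) = min(1, 0.49) = 0.49
φ ∨ ψ = max(0.99, 0.49) = 0.99
~(φ ∨ ψ) = 1 − 0.99 = 0.01
χ ∨ ~(φ ∨ ψ) = max(0.52, 0.01) = 0.52
((ψ → χ) → ψ) → (χ ∨ ~(φ ∨ ψ)) = min(1, 1 − 0.49 + 0.52) = min(1, 1.03) = 1.00
((φ ↔ ~(χ ∨ χ)) ∨ φ) ↔ (((ψ → χ) → ψ) → (χ ∨ ~(φ ∨ ψ))) = 1 − |0.99 − 1.00| = 1 − 0.01 = 0.99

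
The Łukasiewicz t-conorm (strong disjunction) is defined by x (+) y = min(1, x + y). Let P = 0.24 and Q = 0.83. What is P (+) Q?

1.00

P (+) Q = min(1, 0.24 + 0.83) = min(1, 1.07) = 1.00
For comparison, the Gödel t-conorm max(x, y) would give 0.83.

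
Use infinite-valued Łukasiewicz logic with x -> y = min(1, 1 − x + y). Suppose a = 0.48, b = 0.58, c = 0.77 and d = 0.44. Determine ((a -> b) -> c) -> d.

a -> b = min(1, 1 − 0.48 + 0.58) = min(1, 1.10) = 1.00
(a -> b) -> c = min(1, 1 − 1.00 + 0.77) = min(1, 0.77) = 0.77
((a -> b) -> c) -> d = min(1, 1 − 0.77 + 0.44) = min(1, 0.67) = 0.67

0.67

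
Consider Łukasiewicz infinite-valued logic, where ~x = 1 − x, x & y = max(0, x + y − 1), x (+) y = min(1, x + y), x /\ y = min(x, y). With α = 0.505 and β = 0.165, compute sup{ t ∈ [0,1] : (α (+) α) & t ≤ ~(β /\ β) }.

0.835

α (+) α = min(1, 0.505 + 0.505) = min(1, 1.010) = 1.000
So the left factor is α (+) α = 1.000.
β /\ β = min(0.165, 0.165) = 0.165
~(β /\ β) = 1 − 0.165 = 0.835
So the right-hand bound is ~(β /\ β) = 0.835.
The residuum of the Łukasiewicz t-norm gives the supremum: min(1, 1 − 1.000 + 0.835).
1 − 1.000 + 0.835 = 0.835, so t = min(1, 0.835) = 0.835.
Check: 1.000 & 0.835 = max(0, 0.835) = 0.835 ≤ 0.835.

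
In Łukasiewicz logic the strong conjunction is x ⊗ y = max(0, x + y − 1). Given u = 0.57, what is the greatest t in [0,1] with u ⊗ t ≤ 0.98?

1.00

The residuum of the Łukasiewicz t-norm gives the supremum: min(1, 1 − 0.57 + 0.98).
1 − 0.57 + 0.98 = 1.41, so t = min(1, 1.41) = 1.00.
Check: 0.57 ⊗ 1.00 = max(0, 0.57) = 0.57 ≤ 0.98.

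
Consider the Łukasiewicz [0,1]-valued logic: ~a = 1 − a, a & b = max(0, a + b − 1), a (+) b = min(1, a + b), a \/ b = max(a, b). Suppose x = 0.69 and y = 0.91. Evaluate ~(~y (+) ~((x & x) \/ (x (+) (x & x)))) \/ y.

~y = 1 − 0.91 = 0.09
x & x = max(0, 0.69 + 0.69 − 1) = max(0, 0.38) = 0.38
x (+) (x & x) = min(1, 0.69 + 0.38) = min(1, 1.07) = 1.00
(x & x) \/ (x (+) (x & x)) = max(0.38, 1.00) = 1.00
~((x & x) \/ (x (+) (x & x))) = 1 − 1.00 = 0.00
~y (+) ~((x & x) \/ (x (+) (x & x))) = min(1, 0.09 + 0.00) = min(1, 0.09) = 0.09
~(~y (+) ~((x & x) \/ (x (+) (x & x)))) = 1 − 0.09 = 0.91
~(~y (+) ~((x & x) \/ (x (+) (x & x)))) \/ y = max(0.91, 0.91) = 0.91

0.91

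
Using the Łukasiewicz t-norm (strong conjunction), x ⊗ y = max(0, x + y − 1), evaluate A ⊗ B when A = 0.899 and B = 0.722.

0.621

A ⊗ B = max(0, 0.899 + 0.722 − 1) = max(0, 0.621) = 0.621
For comparison, the Gödel (minimum) t-norm min(x, y) would give 0.722.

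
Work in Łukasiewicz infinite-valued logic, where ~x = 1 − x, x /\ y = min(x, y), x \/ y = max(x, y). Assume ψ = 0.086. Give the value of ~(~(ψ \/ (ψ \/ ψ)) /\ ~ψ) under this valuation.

ψ \/ ψ = max(0.086, 0.086) = 0.086
ψ \/ (ψ \/ ψ) = max(0.086, 0.086) = 0.086
~(ψ \/ (ψ \/ ψ)) = 1 − 0.086 = 0.914
~ψ = 1 − 0.086 = 0.914
~(ψ \/ (ψ \/ ψ)) /\ ~ψ = min(0.914, 0.914) = 0.914
~(~(ψ \/ (ψ \/ ψ)) /\ ~ψ) = 1 − 0.914 = 0.086

0.086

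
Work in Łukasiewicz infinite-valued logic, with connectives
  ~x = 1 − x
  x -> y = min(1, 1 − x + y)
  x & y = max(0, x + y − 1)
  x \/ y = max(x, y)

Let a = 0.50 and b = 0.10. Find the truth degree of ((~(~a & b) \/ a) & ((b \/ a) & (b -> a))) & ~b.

0.40

~a = 1 − 0.50 = 0.50
~a & b = max(0, 0.50 + 0.10 − 1) = max(0, -0.40) = 0.00
~(~a & b) = 1 − 0.00 = 1.00
~(~a & b) \/ a = max(1.00, 0.50) = 1.00
b \/ a = max(0.10, 0.50) = 0.50
b -> a = min(1, 1 − 0.10 + 0.50) = min(1, 1.40) = 1.00
(b \/ a) & (b -> a) = max(0, 0.50 + 1.00 − 1) = max(0, 0.50) = 0.50
(~(~a & b) \/ a) & ((b \/ a) & (b -> a)) = max(0, 1.00 + 0.50 − 1) = max(0, 0.50) = 0.50
~b = 1 − 0.10 = 0.90
((~(~a & b) \/ a) & ((b \/ a) & (b -> a))) & ~b = max(0, 0.50 + 0.90 − 1) = max(0, 0.40) = 0.40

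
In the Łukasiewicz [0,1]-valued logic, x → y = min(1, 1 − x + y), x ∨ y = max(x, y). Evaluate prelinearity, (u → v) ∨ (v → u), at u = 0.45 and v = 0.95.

u → v = min(1, 1 − 0.45 + 0.95) = min(1, 1.50) = 1.00
v → u = min(1, 1 − 0.95 + 0.45) = min(1, 0.50) = 0.50
(u → v) ∨ (v → u) = max(1.00, 0.50) = 1.00
(As expected: a Ł∞-tautology — holds in every MV-chain.)

1.00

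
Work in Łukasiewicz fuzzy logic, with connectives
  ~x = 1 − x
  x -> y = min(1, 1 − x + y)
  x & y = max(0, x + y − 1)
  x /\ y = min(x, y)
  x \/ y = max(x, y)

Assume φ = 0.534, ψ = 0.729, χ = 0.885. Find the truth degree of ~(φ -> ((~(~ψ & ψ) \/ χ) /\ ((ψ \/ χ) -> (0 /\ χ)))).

0.419

~ψ = 1 − 0.729 = 0.271
~ψ & ψ = max(0, 0.271 + 0.729 − 1) = max(0, 0.000) = 0.000
~(~ψ & ψ) = 1 − 0.000 = 1.000
~(~ψ & ψ) \/ χ = max(1.000, 0.885) = 1.000
ψ \/ χ = max(0.729, 0.885) = 0.885
0 /\ χ = min(0.000, 0.885) = 0.000
(ψ \/ χ) -> (0 /\ χ) = min(1, 1 − 0.885 + 0.000) = min(1, 0.115) = 0.115
(~(~ψ & ψ) \/ χ) /\ ((ψ \/ χ) -> (0 /\ χ)) = min(1.000, 0.115) = 0.115
φ -> ((~(~ψ & ψ) \/ χ) /\ ((ψ \/ χ) -> (0 /\ χ))) = min(1, 1 − 0.534 + 0.115) = min(1, 0.581) = 0.581
~(φ -> ((~(~ψ & ψ) \/ χ) /\ ((ψ \/ χ) -> (0 /\ χ)))) = 1 − 0.581 = 0.419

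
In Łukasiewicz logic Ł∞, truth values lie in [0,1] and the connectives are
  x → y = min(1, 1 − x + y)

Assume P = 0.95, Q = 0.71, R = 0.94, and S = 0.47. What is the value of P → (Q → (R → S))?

R → S = min(1, 1 − 0.94 + 0.47) = min(1, 0.53) = 0.53
Q → (R → S) = min(1, 1 − 0.71 + 0.53) = min(1, 0.82) = 0.82
P → (Q → (R → S)) = min(1, 1 − 0.95 + 0.82) = min(1, 0.87) = 0.87

0.87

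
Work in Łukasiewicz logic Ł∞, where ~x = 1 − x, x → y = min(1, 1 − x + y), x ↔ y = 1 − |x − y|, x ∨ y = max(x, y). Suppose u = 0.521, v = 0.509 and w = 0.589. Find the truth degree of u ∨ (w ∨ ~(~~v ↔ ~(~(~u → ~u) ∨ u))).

0.589

~v = 1 − 0.509 = 0.491
~~v = 1 − 0.491 = 0.509
~u = 1 − 0.521 = 0.479
~u → ~u = min(1, 1 − 0.479 + 0.479) = min(1, 1.000) = 1.000
~(~u → ~u) = 1 − 1.000 = 0.000
~(~u → ~u) ∨ u = max(0.000, 0.521) = 0.521
~(~(~u → ~u) ∨ u) = 1 − 0.521 = 0.479
~~v ↔ ~(~(~u → ~u) ∨ u) = 1 − |0.509 − 0.479| = 1 − 0.030 = 0.970
~(~~v ↔ ~(~(~u → ~u) ∨ u)) = 1 − 0.970 = 0.030
w ∨ ~(~~v ↔ ~(~(~u → ~u) ∨ u)) = max(0.589, 0.030) = 0.589
u ∨ (w ∨ ~(~~v ↔ ~(~(~u → ~u) ∨ u))) = max(0.521, 0.589) = 0.589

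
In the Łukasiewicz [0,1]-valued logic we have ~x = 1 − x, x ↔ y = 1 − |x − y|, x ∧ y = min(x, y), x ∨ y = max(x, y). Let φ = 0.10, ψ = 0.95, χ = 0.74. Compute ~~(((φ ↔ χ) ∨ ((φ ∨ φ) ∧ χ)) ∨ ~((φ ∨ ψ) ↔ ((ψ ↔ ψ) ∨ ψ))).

φ ↔ χ = 1 − |0.10 − 0.74| = 1 − 0.64 = 0.36
φ ∨ φ = max(0.10, 0.10) = 0.10
(φ ∨ φ) ∧ χ = min(0.10, 0.74) = 0.10
(φ ↔ χ) ∨ ((φ ∨ φ) ∧ χ) = max(0.36, 0.10) = 0.36
φ ∨ ψ = max(0.10, 0.95) = 0.95
ψ ↔ ψ = 1 − |0.95 − 0.95| = 1 − 0.00 = 1.00
(ψ ↔ ψ) ∨ ψ = max(1.00, 0.95) = 1.00
(φ ∨ ψ) ↔ ((ψ ↔ ψ) ∨ ψ) = 1 − |0.95 − 1.00| = 1 − 0.05 = 0.95
~((φ ∨ ψ) ↔ ((ψ ↔ ψ) ∨ ψ)) = 1 − 0.95 = 0.05
((φ ↔ χ) ∨ ((φ ∨ φ) ∧ χ)) ∨ ~((φ ∨ ψ) ↔ ((ψ ↔ ψ) ∨ ψ)) = max(0.36, 0.05) = 0.36
~(((φ ↔ χ) ∨ ((φ ∨ φ) ∧ χ)) ∨ ~((φ ∨ ψ) ↔ ((ψ ↔ ψ) ∨ ψ))) = 1 − 0.36 = 0.64
~~(((φ ↔ χ) ∨ ((φ ∨ φ) ∧ χ)) ∨ ~((φ ∨ ψ) ↔ ((ψ ↔ ψ) ∨ ψ))) = 1 − 0.64 = 0.36

0.36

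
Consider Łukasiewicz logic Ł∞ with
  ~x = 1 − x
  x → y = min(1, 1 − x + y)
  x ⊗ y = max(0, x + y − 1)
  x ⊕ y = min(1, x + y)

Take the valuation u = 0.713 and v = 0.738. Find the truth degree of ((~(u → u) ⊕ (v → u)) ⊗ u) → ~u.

u → u = min(1, 1 − 0.713 + 0.713) = min(1, 1.000) = 1.000
~(u → u) = 1 − 1.000 = 0.000
v → u = min(1, 1 − 0.738 + 0.713) = min(1, 0.975) = 0.975
~(u → u) ⊕ (v → u) = min(1, 0.000 + 0.975) = min(1, 0.975) = 0.975
(~(u → u) ⊕ (v → u)) ⊗ u = max(0, 0.975 + 0.713 − 1) = max(0, 0.688) = 0.688
~u = 1 − 0.713 = 0.287
((~(u → u) ⊕ (v → u)) ⊗ u) → ~u = min(1, 1 − 0.688 + 0.287) = min(1, 0.599) = 0.599

0.599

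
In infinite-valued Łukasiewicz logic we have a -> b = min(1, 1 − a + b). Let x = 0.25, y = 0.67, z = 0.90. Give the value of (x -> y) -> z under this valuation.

0.90

x -> y = min(1, 1 − 0.25 + 0.67) = min(1, 1.42) = 1.00
(x -> y) -> z = min(1, 1 − 1.00 + 0.90) = min(1, 0.90) = 0.90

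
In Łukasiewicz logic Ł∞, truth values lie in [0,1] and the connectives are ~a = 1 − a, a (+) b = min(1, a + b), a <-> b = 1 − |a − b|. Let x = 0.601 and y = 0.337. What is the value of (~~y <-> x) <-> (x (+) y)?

~y = 1 − 0.337 = 0.663
~~y = 1 − 0.663 = 0.337
~~y <-> x = 1 − |0.337 − 0.601| = 1 − 0.264 = 0.736
x (+) y = min(1, 0.601 + 0.337) = min(1, 0.938) = 0.938
(~~y <-> x) <-> (x (+) y) = 1 − |0.736 − 0.938| = 1 − 0.202 = 0.798

0.798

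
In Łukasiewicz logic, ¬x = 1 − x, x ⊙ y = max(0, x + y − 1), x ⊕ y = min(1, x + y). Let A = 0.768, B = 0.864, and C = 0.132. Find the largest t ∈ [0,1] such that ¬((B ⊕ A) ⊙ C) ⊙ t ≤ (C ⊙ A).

B ⊕ A = min(1, 0.864 + 0.768) = min(1, 1.632) = 1.000
(B ⊕ A) ⊙ C = max(0, 1.000 + 0.132 − 1) = max(0, 0.132) = 0.132
¬((B ⊕ A) ⊙ C) = 1 − 0.132 = 0.868
So the left factor is ¬((B ⊕ A) ⊙ C) = 0.868.
C ⊙ A = max(0, 0.132 + 0.768 − 1) = max(0, -0.100) = 0.000
So the right-hand bound is C ⊙ A = 0.000.
The residuum of the Łukasiewicz t-norm gives the supremum: min(1, 1 − 0.868 + 0.000).
1 − 0.868 + 0.000 = 0.132, so t = min(1, 0.132) = 0.132.
Check: 0.868 ⊙ 0.132 = max(0, 0.000) = 0.000 ≤ 0.000.

0.132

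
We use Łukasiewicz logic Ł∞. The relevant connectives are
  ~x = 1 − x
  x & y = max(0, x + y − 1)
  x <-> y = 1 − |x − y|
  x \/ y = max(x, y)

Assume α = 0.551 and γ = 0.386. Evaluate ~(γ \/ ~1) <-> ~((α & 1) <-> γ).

~1 = 1 − 1.000 = 0.000
γ \/ ~1 = max(0.386, 0.000) = 0.386
~(γ \/ ~1) = 1 − 0.386 = 0.614
α & 1 = max(0, 0.551 + 1.000 − 1) = max(0, 0.551) = 0.551
(α & 1) <-> γ = 1 − |0.551 − 0.386| = 1 − 0.165 = 0.835
~((α & 1) <-> γ) = 1 − 0.835 = 0.165
~(γ \/ ~1) <-> ~((α & 1) <-> γ) = 1 − |0.614 − 0.165| = 1 − 0.449 = 0.551

0.551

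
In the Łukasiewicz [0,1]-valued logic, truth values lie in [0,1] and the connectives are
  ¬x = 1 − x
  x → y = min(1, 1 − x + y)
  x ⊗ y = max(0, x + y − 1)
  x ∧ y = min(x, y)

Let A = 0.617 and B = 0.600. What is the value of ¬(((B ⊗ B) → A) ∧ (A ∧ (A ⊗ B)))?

0.783

B ⊗ B = max(0, 0.600 + 0.600 − 1) = max(0, 0.200) = 0.200
(B ⊗ B) → A = min(1, 1 − 0.200 + 0.617) = min(1, 1.417) = 1.000
A ⊗ B = max(0, 0.617 + 0.600 − 1) = max(0, 0.217) = 0.217
A ∧ (A ⊗ B) = min(0.617, 0.217) = 0.217
((B ⊗ B) → A) ∧ (A ∧ (A ⊗ B)) = min(1.000, 0.217) = 0.217
¬(((B ⊗ B) → A) ∧ (A ∧ (A ⊗ B))) = 1 − 0.217 = 0.783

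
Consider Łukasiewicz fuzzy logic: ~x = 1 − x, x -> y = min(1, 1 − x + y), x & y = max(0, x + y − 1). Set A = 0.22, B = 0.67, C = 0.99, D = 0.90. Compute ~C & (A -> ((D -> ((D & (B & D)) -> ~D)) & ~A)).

~C = 1 − 0.99 = 0.01
B & D = max(0, 0.67 + 0.90 − 1) = max(0, 0.57) = 0.57
D & (B & D) = max(0, 0.90 + 0.57 − 1) = max(0, 0.47) = 0.47
~D = 1 − 0.90 = 0.10
(D & (B & D)) -> ~D = min(1, 1 − 0.47 + 0.10) = min(1, 0.63) = 0.63
D -> ((D & (B & D)) -> ~D) = min(1, 1 − 0.90 + 0.63) = min(1, 0.73) = 0.73
~A = 1 − 0.22 = 0.78
(D -> ((D & (B & D)) -> ~D)) & ~A = max(0, 0.73 + 0.78 − 1) = max(0, 0.51) = 0.51
A -> ((D -> ((D & (B & D)) -> ~D)) & ~A) = min(1, 1 − 0.22 + 0.51) = min(1, 1.29) = 1.00
~C & (A -> ((D -> ((D & (B & D)) -> ~D)) & ~A)) = max(0, 0.01 + 1.00 − 1) = max(0, 0.01) = 0.01

0.01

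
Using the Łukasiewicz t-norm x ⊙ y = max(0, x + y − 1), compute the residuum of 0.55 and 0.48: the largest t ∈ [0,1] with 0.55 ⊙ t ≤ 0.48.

The residuum of the Łukasiewicz t-norm gives the supremum: min(1, 1 − 0.55 + 0.48).
1 − 0.55 + 0.48 = 0.93, so t = min(1, 0.93) = 0.93.
Check: 0.55 ⊙ 0.93 = max(0, 0.48) = 0.48 ≤ 0.48.

0.93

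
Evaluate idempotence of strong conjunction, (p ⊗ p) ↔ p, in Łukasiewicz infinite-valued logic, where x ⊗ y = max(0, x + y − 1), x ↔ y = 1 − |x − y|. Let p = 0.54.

p ⊗ p = max(0, 0.54 + 0.54 − 1) = max(0, 0.08) = 0.08
(p ⊗ p) ↔ p = 1 − |0.08 − 0.54| = 1 − 0.46 = 0.54
(The value 0.54 < 1 shows this instance is not satisfied; fails in Ł∞ since a ⊗ a = max(0, 2a−1) ≠ a in general.)

0.54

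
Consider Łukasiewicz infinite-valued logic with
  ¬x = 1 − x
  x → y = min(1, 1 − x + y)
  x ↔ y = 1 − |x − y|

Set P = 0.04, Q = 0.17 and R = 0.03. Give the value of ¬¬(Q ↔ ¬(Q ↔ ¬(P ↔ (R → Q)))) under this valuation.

0.38

R → Q = min(1, 1 − 0.03 + 0.17) = min(1, 1.14) = 1.00
P ↔ (R → Q) = 1 − |0.04 − 1.00| = 1 − 0.96 = 0.04
¬(P ↔ (R → Q)) = 1 − 0.04 = 0.96
Q ↔ ¬(P ↔ (R → Q)) = 1 − |0.17 − 0.96| = 1 − 0.79 = 0.21
¬(Q ↔ ¬(P ↔ (R → Q))) = 1 − 0.21 = 0.79
Q ↔ ¬(Q ↔ ¬(P ↔ (R → Q))) = 1 − |0.17 − 0.79| = 1 − 0.62 = 0.38
¬(Q ↔ ¬(Q ↔ ¬(P ↔ (R → Q)))) = 1 − 0.38 = 0.62
¬¬(Q ↔ ¬(Q ↔ ¬(P ↔ (R → Q)))) = 1 − 0.62 = 0.38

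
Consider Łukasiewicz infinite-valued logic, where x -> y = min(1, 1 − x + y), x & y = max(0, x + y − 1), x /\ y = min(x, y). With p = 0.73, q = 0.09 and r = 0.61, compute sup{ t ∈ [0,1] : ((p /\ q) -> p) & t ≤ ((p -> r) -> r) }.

p /\ q = min(0.73, 0.09) = 0.09
(p /\ q) -> p = min(1, 1 − 0.09 + 0.73) = min(1, 1.64) = 1.00
So the left factor is (p /\ q) -> p = 1.00.
p -> r = min(1, 1 − 0.73 + 0.61) = min(1, 0.88) = 0.88
(p -> r) -> r = min(1, 1 − 0.88 + 0.61) = min(1, 0.73) = 0.73
So the right-hand bound is (p -> r) -> r = 0.73.
The residuum of the Łukasiewicz t-norm gives the supremum: min(1, 1 − 1.00 + 0.73).
1 − 1.00 + 0.73 = 0.73, so t = min(1, 0.73) = 0.73.
Check: 1.00 & 0.73 = max(0, 0.73) = 0.73 ≤ 0.73.

0.73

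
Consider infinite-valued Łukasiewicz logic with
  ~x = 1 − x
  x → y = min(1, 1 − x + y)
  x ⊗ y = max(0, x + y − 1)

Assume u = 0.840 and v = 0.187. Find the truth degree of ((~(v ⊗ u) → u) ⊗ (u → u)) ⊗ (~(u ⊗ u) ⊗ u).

0.027

v ⊗ u = max(0, 0.187 + 0.840 − 1) = max(0, 0.027) = 0.027
~(v ⊗ u) = 1 − 0.027 = 0.973
~(v ⊗ u) → u = min(1, 1 − 0.973 + 0.840) = min(1, 0.867) = 0.867
u → u = min(1, 1 − 0.840 + 0.840) = min(1, 1.000) = 1.000
(~(v ⊗ u) → u) ⊗ (u → u) = max(0, 0.867 + 1.000 − 1) = max(0, 0.867) = 0.867
u ⊗ u = max(0, 0.840 + 0.840 − 1) = max(0, 0.680) = 0.680
~(u ⊗ u) = 1 − 0.680 = 0.320
~(u ⊗ u) ⊗ u = max(0, 0.320 + 0.840 − 1) = max(0, 0.160) = 0.160
((~(v ⊗ u) → u) ⊗ (u → u)) ⊗ (~(u ⊗ u) ⊗ u) = max(0, 0.867 + 0.160 − 1) = max(0, 0.027) = 0.027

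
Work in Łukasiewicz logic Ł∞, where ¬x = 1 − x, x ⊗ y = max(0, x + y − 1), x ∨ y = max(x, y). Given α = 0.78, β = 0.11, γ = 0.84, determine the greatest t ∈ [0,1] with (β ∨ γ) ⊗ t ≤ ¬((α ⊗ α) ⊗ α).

β ∨ γ = max(0.11, 0.84) = 0.84
So the left factor is β ∨ γ = 0.84.
α ⊗ α = max(0, 0.78 + 0.78 − 1) = max(0, 0.56) = 0.56
(α ⊗ α) ⊗ α = max(0, 0.56 + 0.78 − 1) = max(0, 0.34) = 0.34
¬((α ⊗ α) ⊗ α) = 1 − 0.34 = 0.66
So the right-hand bound is ¬((α ⊗ α) ⊗ α) = 0.66.
The residuum of the Łukasiewicz t-norm gives the supremum: min(1, 1 − 0.84 + 0.66).
1 − 0.84 + 0.66 = 0.82, so t = min(1, 0.82) = 0.82.
Check: 0.84 ⊗ 0.82 = max(0, 0.66) = 0.66 ≤ 0.66.

0.82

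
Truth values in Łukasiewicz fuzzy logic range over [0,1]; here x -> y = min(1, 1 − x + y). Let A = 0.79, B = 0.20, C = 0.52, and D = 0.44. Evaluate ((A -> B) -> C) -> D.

A -> B = min(1, 1 − 0.79 + 0.20) = min(1, 0.41) = 0.41
(A -> B) -> C = min(1, 1 − 0.41 + 0.52) = min(1, 1.11) = 1.00
((A -> B) -> C) -> D = min(1, 1 − 1.00 + 0.44) = min(1, 0.44) = 0.44

0.44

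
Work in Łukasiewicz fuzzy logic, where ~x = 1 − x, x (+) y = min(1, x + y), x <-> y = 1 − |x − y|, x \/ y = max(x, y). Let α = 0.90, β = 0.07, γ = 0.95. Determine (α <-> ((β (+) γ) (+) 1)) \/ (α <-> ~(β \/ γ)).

β (+) γ = min(1, 0.07 + 0.95) = min(1, 1.02) = 1.00
(β (+) γ) (+) 1 = min(1, 1.00 + 1.00) = min(1, 2.00) = 1.00
α <-> ((β (+) γ) (+) 1) = 1 − |0.90 − 1.00| = 1 − 0.10 = 0.90
β \/ γ = max(0.07, 0.95) = 0.95
~(β \/ γ) = 1 − 0.95 = 0.05
α <-> ~(β \/ γ) = 1 − |0.90 − 0.05| = 1 − 0.85 = 0.15
(α <-> ((β (+) γ) (+) 1)) \/ (α <-> ~(β \/ γ)) = max(0.90, 0.15) = 0.90

0.90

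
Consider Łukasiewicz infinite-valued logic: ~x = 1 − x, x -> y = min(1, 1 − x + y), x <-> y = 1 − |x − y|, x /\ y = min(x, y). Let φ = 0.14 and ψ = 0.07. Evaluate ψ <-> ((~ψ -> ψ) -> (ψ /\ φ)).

0.14

~ψ = 1 − 0.07 = 0.93
~ψ -> ψ = min(1, 1 − 0.93 + 0.07) = min(1, 0.14) = 0.14
ψ /\ φ = min(0.07, 0.14) = 0.07
(~ψ -> ψ) -> (ψ /\ φ) = min(1, 1 − 0.14 + 0.07) = min(1, 0.93) = 0.93
ψ <-> ((~ψ -> ψ) -> (ψ /\ φ)) = 1 − |0.07 − 0.93| = 1 − 0.86 = 0.14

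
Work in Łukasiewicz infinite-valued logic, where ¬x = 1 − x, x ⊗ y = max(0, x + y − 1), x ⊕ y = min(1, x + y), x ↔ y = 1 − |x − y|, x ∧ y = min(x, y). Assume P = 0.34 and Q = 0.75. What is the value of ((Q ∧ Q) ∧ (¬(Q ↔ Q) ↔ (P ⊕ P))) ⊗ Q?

0.07

Q ∧ Q = min(0.75, 0.75) = 0.75
Q ↔ Q = 1 − |0.75 − 0.75| = 1 − 0.00 = 1.00
¬(Q ↔ Q) = 1 − 1.00 = 0.00
P ⊕ P = min(1, 0.34 + 0.34) = min(1, 0.68) = 0.68
¬(Q ↔ Q) ↔ (P ⊕ P) = 1 − |0.00 − 0.68| = 1 − 0.68 = 0.32
(Q ∧ Q) ∧ (¬(Q ↔ Q) ↔ (P ⊕ P)) = min(0.75, 0.32) = 0.32
((Q ∧ Q) ∧ (¬(Q ↔ Q) ↔ (P ⊕ P))) ⊗ Q = max(0, 0.32 + 0.75 − 1) = max(0, 0.07) = 0.07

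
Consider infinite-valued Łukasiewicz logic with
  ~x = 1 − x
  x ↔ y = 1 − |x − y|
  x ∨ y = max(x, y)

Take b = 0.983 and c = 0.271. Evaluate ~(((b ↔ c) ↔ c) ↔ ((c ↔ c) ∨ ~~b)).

b ↔ c = 1 − |0.983 − 0.271| = 1 − 0.712 = 0.288
(b ↔ c) ↔ c = 1 − |0.288 − 0.271| = 1 − 0.017 = 0.983
c ↔ c = 1 − |0.271 − 0.271| = 1 − 0.000 = 1.000
~b = 1 − 0.983 = 0.017
~~b = 1 − 0.017 = 0.983
(c ↔ c) ∨ ~~b = max(1.000, 0.983) = 1.000
((b ↔ c) ↔ c) ↔ ((c ↔ c) ∨ ~~b) = 1 − |0.983 − 1.000| = 1 − 0.017 = 0.983
~(((b ↔ c) ↔ c) ↔ ((c ↔ c) ∨ ~~b)) = 1 − 0.983 = 0.017

0.017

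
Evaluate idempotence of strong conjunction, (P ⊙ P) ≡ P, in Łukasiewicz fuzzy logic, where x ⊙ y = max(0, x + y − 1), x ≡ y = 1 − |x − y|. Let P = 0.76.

P ⊙ P = max(0, 0.76 + 0.76 − 1) = max(0, 0.52) = 0.52
(P ⊙ P) ≡ P = 1 − |0.52 − 0.76| = 1 − 0.24 = 0.76
(The value 0.76 < 1 shows this instance is not satisfied; fails in Ł∞ since a ⊗ a = max(0, 2a−1) ≠ a in general.)

0.76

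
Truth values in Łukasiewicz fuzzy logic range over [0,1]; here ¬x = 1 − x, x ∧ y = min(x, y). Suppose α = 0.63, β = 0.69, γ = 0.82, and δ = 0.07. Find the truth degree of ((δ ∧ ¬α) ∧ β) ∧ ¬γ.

¬α = 1 − 0.63 = 0.37
δ ∧ ¬α = min(0.07, 0.37) = 0.07
(δ ∧ ¬α) ∧ β = min(0.07, 0.69) = 0.07
¬γ = 1 − 0.82 = 0.18
((δ ∧ ¬α) ∧ β) ∧ ¬γ = min(0.07, 0.18) = 0.07

0.07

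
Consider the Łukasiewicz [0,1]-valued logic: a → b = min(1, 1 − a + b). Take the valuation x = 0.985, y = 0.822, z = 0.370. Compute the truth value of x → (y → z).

0.563

y → z = min(1, 1 − 0.822 + 0.370) = min(1, 0.548) = 0.548
x → (y → z) = min(1, 1 − 0.985 + 0.548) = min(1, 0.563) = 0.563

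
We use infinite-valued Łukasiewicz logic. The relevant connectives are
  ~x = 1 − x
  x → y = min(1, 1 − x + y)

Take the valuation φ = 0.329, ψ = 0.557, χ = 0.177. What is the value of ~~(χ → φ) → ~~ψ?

χ → φ = min(1, 1 − 0.177 + 0.329) = min(1, 1.152) = 1.000
~(χ → φ) = 1 − 1.000 = 0.000
~~(χ → φ) = 1 − 0.000 = 1.000
~ψ = 1 − 0.557 = 0.443
~~ψ = 1 − 0.443 = 0.557
~~(χ → φ) → ~~ψ = min(1, 1 − 1.000 + 0.557) = min(1, 0.557) = 0.557

0.557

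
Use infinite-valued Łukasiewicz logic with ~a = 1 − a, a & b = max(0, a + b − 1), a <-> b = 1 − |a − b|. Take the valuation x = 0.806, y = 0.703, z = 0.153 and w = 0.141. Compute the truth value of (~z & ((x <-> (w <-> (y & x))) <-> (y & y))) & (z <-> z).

0.427

~z = 1 − 0.153 = 0.847
y & x = max(0, 0.703 + 0.806 − 1) = max(0, 0.509) = 0.509
w <-> (y & x) = 1 − |0.141 − 0.509| = 1 − 0.368 = 0.632
x <-> (w <-> (y & x)) = 1 − |0.806 − 0.632| = 1 − 0.174 = 0.826
y & y = max(0, 0.703 + 0.703 − 1) = max(0, 0.406) = 0.406
(x <-> (w <-> (y & x))) <-> (y & y) = 1 − |0.826 − 0.406| = 1 − 0.420 = 0.580
~z & ((x <-> (w <-> (y & x))) <-> (y & y)) = max(0, 0.847 + 0.580 − 1) = max(0, 0.427) = 0.427
z <-> z = 1 − |0.153 − 0.153| = 1 − 0.000 = 1.000
(~z & ((x <-> (w <-> (y & x))) <-> (y & y))) & (z <-> z) = max(0, 0.427 + 1.000 − 1) = max(0, 0.427) = 0.427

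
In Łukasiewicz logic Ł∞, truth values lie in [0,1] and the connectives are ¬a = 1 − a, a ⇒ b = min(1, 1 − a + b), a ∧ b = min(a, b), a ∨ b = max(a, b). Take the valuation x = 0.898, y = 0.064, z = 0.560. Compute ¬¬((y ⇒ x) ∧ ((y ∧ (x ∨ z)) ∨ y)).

y ⇒ x = min(1, 1 − 0.064 + 0.898) = min(1, 1.834) = 1.000
x ∨ z = max(0.898, 0.560) = 0.898
y ∧ (x ∨ z) = min(0.064, 0.898) = 0.064
(y ∧ (x ∨ z)) ∨ y = max(0.064, 0.064) = 0.064
(y ⇒ x) ∧ ((y ∧ (x ∨ z)) ∨ y) = min(1.000, 0.064) = 0.064
¬((y ⇒ x) ∧ ((y ∧ (x ∨ z)) ∨ y)) = 1 − 0.064 = 0.936
¬¬((y ⇒ x) ∧ ((y ∧ (x ∨ z)) ∨ y)) = 1 − 0.936 = 0.064

0.064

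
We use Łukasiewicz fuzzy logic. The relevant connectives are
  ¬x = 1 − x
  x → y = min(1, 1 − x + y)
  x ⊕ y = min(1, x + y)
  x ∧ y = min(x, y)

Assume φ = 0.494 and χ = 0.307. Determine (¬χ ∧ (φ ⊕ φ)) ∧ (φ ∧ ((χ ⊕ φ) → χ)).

¬χ = 1 − 0.307 = 0.693
φ ⊕ φ = min(1, 0.494 + 0.494) = min(1, 0.988) = 0.988
¬χ ∧ (φ ⊕ φ) = min(0.693, 0.988) = 0.693
χ ⊕ φ = min(1, 0.307 + 0.494) = min(1, 0.801) = 0.801
(χ ⊕ φ) → χ = min(1, 1 − 0.801 + 0.307) = min(1, 0.506) = 0.506
φ ∧ ((χ ⊕ φ) → χ) = min(0.494, 0.506) = 0.494
(¬χ ∧ (φ ⊕ φ)) ∧ (φ ∧ ((χ ⊕ φ) → χ)) = min(0.693, 0.494) = 0.494

0.494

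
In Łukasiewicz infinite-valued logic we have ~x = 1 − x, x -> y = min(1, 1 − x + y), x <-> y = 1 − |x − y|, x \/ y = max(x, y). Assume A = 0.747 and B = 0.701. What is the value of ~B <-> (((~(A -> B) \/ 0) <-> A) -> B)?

~B = 1 − 0.701 = 0.299
A -> B = min(1, 1 − 0.747 + 0.701) = min(1, 0.954) = 0.954
~(A -> B) = 1 − 0.954 = 0.046
~(A -> B) \/ 0 = max(0.046, 0.000) = 0.046
(~(A -> B) \/ 0) <-> A = 1 − |0.046 − 0.747| = 1 − 0.701 = 0.299
((~(A -> B) \/ 0) <-> A) -> B = min(1, 1 − 0.299 + 0.701) = min(1, 1.402) = 1.000
~B <-> (((~(A -> B) \/ 0) <-> A) -> B) = 1 − |0.299 − 1.000| = 1 − 0.701 = 0.299

0.299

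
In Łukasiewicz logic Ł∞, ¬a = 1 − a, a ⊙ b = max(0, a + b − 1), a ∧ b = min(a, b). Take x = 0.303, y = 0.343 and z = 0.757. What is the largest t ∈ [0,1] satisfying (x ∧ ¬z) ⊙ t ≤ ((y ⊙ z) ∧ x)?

¬z = 1 − 0.757 = 0.243
x ∧ ¬z = min(0.303, 0.243) = 0.243
So the left factor is x ∧ ¬z = 0.243.
y ⊙ z = max(0, 0.343 + 0.757 − 1) = max(0, 0.100) = 0.100
(y ⊙ z) ∧ x = min(0.100, 0.303) = 0.100
So the right-hand bound is (y ⊙ z) ∧ x = 0.100.
The residuum of the Łukasiewicz t-norm gives the supremum: min(1, 1 − 0.243 + 0.100).
1 − 0.243 + 0.100 = 0.857, so t = min(1, 0.857) = 0.857.
Check: 0.243 ⊙ 0.857 = max(0, 0.100) = 0.100 ≤ 0.100.

0.857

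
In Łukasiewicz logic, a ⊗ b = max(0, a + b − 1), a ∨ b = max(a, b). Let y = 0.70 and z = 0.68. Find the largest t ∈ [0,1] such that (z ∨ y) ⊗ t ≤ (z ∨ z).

z ∨ y = max(0.68, 0.70) = 0.70
So the left factor is z ∨ y = 0.70.
z ∨ z = max(0.68, 0.68) = 0.68
So the right-hand bound is z ∨ z = 0.68.
The residuum of the Łukasiewicz t-norm gives the supremum: min(1, 1 − 0.70 + 0.68).
1 − 0.70 + 0.68 = 0.98, so t = min(1, 0.98) = 0.98.
Check: 0.70 ⊗ 0.98 = max(0, 0.68) = 0.68 ≤ 0.68.

0.98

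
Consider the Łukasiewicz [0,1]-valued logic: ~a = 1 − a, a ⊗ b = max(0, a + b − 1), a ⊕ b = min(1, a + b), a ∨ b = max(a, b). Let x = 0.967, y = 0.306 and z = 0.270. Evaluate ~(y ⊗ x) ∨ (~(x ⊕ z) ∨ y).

y ⊗ x = max(0, 0.306 + 0.967 − 1) = max(0, 0.273) = 0.273
~(y ⊗ x) = 1 − 0.273 = 0.727
x ⊕ z = min(1, 0.967 + 0.270) = min(1, 1.237) = 1.000
~(x ⊕ z) = 1 − 1.000 = 0.000
~(x ⊕ z) ∨ y = max(0.000, 0.306) = 0.306
~(y ⊗ x) ∨ (~(x ⊕ z) ∨ y) = max(0.727, 0.306) = 0.727

0.727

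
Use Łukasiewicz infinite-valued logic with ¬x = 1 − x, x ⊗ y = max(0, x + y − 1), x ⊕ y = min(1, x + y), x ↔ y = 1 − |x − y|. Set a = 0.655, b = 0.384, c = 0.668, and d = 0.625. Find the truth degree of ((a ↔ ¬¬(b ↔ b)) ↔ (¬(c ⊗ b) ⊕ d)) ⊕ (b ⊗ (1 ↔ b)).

b ↔ b = 1 − |0.384 − 0.384| = 1 − 0.000 = 1.000
¬(b ↔ b) = 1 − 1.000 = 0.000
¬¬(b ↔ b) = 1 − 0.000 = 1.000
a ↔ ¬¬(b ↔ b) = 1 − |0.655 − 1.000| = 1 − 0.345 = 0.655
c ⊗ b = max(0, 0.668 + 0.384 − 1) = max(0, 0.052) = 0.052
¬(c ⊗ b) = 1 − 0.052 = 0.948
¬(c ⊗ b) ⊕ d = min(1, 0.948 + 0.625) = min(1, 1.573) = 1.000
(a ↔ ¬¬(b ↔ b)) ↔ (¬(c ⊗ b) ⊕ d) = 1 − |0.655 − 1.000| = 1 − 0.345 = 0.655
1 ↔ b = 1 − |1.000 − 0.384| = 1 − 0.616 = 0.384
b ⊗ (1 ↔ b) = max(0, 0.384 + 0.384 − 1) = max(0, -0.232) = 0.000
((a ↔ ¬¬(b ↔ b)) ↔ (¬(c ⊗ b) ⊕ d)) ⊕ (b ⊗ (1 ↔ b)) = min(1, 0.655 + 0.000) = min(1, 0.655) = 0.655

0.655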